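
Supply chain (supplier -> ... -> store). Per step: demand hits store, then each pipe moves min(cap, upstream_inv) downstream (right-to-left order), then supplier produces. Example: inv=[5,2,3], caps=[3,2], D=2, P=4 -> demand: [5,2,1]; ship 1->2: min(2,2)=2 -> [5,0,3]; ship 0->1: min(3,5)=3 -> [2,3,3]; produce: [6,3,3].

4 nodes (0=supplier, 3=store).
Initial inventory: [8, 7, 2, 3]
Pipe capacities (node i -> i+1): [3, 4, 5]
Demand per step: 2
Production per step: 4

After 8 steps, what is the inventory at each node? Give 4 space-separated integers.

Step 1: demand=2,sold=2 ship[2->3]=2 ship[1->2]=4 ship[0->1]=3 prod=4 -> inv=[9 6 4 3]
Step 2: demand=2,sold=2 ship[2->3]=4 ship[1->2]=4 ship[0->1]=3 prod=4 -> inv=[10 5 4 5]
Step 3: demand=2,sold=2 ship[2->3]=4 ship[1->2]=4 ship[0->1]=3 prod=4 -> inv=[11 4 4 7]
Step 4: demand=2,sold=2 ship[2->3]=4 ship[1->2]=4 ship[0->1]=3 prod=4 -> inv=[12 3 4 9]
Step 5: demand=2,sold=2 ship[2->3]=4 ship[1->2]=3 ship[0->1]=3 prod=4 -> inv=[13 3 3 11]
Step 6: demand=2,sold=2 ship[2->3]=3 ship[1->2]=3 ship[0->1]=3 prod=4 -> inv=[14 3 3 12]
Step 7: demand=2,sold=2 ship[2->3]=3 ship[1->2]=3 ship[0->1]=3 prod=4 -> inv=[15 3 3 13]
Step 8: demand=2,sold=2 ship[2->3]=3 ship[1->2]=3 ship[0->1]=3 prod=4 -> inv=[16 3 3 14]

16 3 3 14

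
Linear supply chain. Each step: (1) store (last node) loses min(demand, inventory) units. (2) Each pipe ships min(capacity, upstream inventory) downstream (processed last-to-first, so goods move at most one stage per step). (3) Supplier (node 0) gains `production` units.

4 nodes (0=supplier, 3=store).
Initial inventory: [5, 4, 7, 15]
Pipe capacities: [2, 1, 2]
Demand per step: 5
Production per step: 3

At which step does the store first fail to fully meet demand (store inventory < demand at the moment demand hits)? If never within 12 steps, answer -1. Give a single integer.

Step 1: demand=5,sold=5 ship[2->3]=2 ship[1->2]=1 ship[0->1]=2 prod=3 -> [6 5 6 12]
Step 2: demand=5,sold=5 ship[2->3]=2 ship[1->2]=1 ship[0->1]=2 prod=3 -> [7 6 5 9]
Step 3: demand=5,sold=5 ship[2->3]=2 ship[1->2]=1 ship[0->1]=2 prod=3 -> [8 7 4 6]
Step 4: demand=5,sold=5 ship[2->3]=2 ship[1->2]=1 ship[0->1]=2 prod=3 -> [9 8 3 3]
Step 5: demand=5,sold=3 ship[2->3]=2 ship[1->2]=1 ship[0->1]=2 prod=3 -> [10 9 2 2]
Step 6: demand=5,sold=2 ship[2->3]=2 ship[1->2]=1 ship[0->1]=2 prod=3 -> [11 10 1 2]
Step 7: demand=5,sold=2 ship[2->3]=1 ship[1->2]=1 ship[0->1]=2 prod=3 -> [12 11 1 1]
Step 8: demand=5,sold=1 ship[2->3]=1 ship[1->2]=1 ship[0->1]=2 prod=3 -> [13 12 1 1]
Step 9: demand=5,sold=1 ship[2->3]=1 ship[1->2]=1 ship[0->1]=2 prod=3 -> [14 13 1 1]
Step 10: demand=5,sold=1 ship[2->3]=1 ship[1->2]=1 ship[0->1]=2 prod=3 -> [15 14 1 1]
Step 11: demand=5,sold=1 ship[2->3]=1 ship[1->2]=1 ship[0->1]=2 prod=3 -> [16 15 1 1]
Step 12: demand=5,sold=1 ship[2->3]=1 ship[1->2]=1 ship[0->1]=2 prod=3 -> [17 16 1 1]
First stockout at step 5

5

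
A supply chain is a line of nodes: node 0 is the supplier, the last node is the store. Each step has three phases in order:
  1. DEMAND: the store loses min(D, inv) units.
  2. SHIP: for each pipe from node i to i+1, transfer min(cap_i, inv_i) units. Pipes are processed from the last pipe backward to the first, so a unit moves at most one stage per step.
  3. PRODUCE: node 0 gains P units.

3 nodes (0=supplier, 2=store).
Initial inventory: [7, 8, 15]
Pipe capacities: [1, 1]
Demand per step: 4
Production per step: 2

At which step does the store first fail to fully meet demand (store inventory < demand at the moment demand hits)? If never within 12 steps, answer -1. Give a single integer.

Step 1: demand=4,sold=4 ship[1->2]=1 ship[0->1]=1 prod=2 -> [8 8 12]
Step 2: demand=4,sold=4 ship[1->2]=1 ship[0->1]=1 prod=2 -> [9 8 9]
Step 3: demand=4,sold=4 ship[1->2]=1 ship[0->1]=1 prod=2 -> [10 8 6]
Step 4: demand=4,sold=4 ship[1->2]=1 ship[0->1]=1 prod=2 -> [11 8 3]
Step 5: demand=4,sold=3 ship[1->2]=1 ship[0->1]=1 prod=2 -> [12 8 1]
Step 6: demand=4,sold=1 ship[1->2]=1 ship[0->1]=1 prod=2 -> [13 8 1]
Step 7: demand=4,sold=1 ship[1->2]=1 ship[0->1]=1 prod=2 -> [14 8 1]
Step 8: demand=4,sold=1 ship[1->2]=1 ship[0->1]=1 prod=2 -> [15 8 1]
Step 9: demand=4,sold=1 ship[1->2]=1 ship[0->1]=1 prod=2 -> [16 8 1]
Step 10: demand=4,sold=1 ship[1->2]=1 ship[0->1]=1 prod=2 -> [17 8 1]
Step 11: demand=4,sold=1 ship[1->2]=1 ship[0->1]=1 prod=2 -> [18 8 1]
Step 12: demand=4,sold=1 ship[1->2]=1 ship[0->1]=1 prod=2 -> [19 8 1]
First stockout at step 5

5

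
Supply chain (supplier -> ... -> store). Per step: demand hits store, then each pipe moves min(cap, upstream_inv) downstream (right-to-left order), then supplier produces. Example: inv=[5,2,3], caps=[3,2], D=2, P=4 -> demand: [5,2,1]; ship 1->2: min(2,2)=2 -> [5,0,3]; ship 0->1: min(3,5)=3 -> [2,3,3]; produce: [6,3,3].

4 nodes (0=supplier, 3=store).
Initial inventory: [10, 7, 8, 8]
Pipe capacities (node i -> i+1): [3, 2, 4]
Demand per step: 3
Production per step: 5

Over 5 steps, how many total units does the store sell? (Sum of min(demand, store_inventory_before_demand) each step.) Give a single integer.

Step 1: sold=3 (running total=3) -> [12 8 6 9]
Step 2: sold=3 (running total=6) -> [14 9 4 10]
Step 3: sold=3 (running total=9) -> [16 10 2 11]
Step 4: sold=3 (running total=12) -> [18 11 2 10]
Step 5: sold=3 (running total=15) -> [20 12 2 9]

Answer: 15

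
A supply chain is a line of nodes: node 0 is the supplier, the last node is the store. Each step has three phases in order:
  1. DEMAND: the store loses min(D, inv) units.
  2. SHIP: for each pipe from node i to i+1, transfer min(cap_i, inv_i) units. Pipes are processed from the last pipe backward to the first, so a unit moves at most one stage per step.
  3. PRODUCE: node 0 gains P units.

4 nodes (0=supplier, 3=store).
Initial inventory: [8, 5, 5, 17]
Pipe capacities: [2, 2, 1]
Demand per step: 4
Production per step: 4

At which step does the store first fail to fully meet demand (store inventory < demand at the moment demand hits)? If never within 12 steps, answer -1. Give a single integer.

Step 1: demand=4,sold=4 ship[2->3]=1 ship[1->2]=2 ship[0->1]=2 prod=4 -> [10 5 6 14]
Step 2: demand=4,sold=4 ship[2->3]=1 ship[1->2]=2 ship[0->1]=2 prod=4 -> [12 5 7 11]
Step 3: demand=4,sold=4 ship[2->3]=1 ship[1->2]=2 ship[0->1]=2 prod=4 -> [14 5 8 8]
Step 4: demand=4,sold=4 ship[2->3]=1 ship[1->2]=2 ship[0->1]=2 prod=4 -> [16 5 9 5]
Step 5: demand=4,sold=4 ship[2->3]=1 ship[1->2]=2 ship[0->1]=2 prod=4 -> [18 5 10 2]
Step 6: demand=4,sold=2 ship[2->3]=1 ship[1->2]=2 ship[0->1]=2 prod=4 -> [20 5 11 1]
Step 7: demand=4,sold=1 ship[2->3]=1 ship[1->2]=2 ship[0->1]=2 prod=4 -> [22 5 12 1]
Step 8: demand=4,sold=1 ship[2->3]=1 ship[1->2]=2 ship[0->1]=2 prod=4 -> [24 5 13 1]
Step 9: demand=4,sold=1 ship[2->3]=1 ship[1->2]=2 ship[0->1]=2 prod=4 -> [26 5 14 1]
Step 10: demand=4,sold=1 ship[2->3]=1 ship[1->2]=2 ship[0->1]=2 prod=4 -> [28 5 15 1]
Step 11: demand=4,sold=1 ship[2->3]=1 ship[1->2]=2 ship[0->1]=2 prod=4 -> [30 5 16 1]
Step 12: demand=4,sold=1 ship[2->3]=1 ship[1->2]=2 ship[0->1]=2 prod=4 -> [32 5 17 1]
First stockout at step 6

6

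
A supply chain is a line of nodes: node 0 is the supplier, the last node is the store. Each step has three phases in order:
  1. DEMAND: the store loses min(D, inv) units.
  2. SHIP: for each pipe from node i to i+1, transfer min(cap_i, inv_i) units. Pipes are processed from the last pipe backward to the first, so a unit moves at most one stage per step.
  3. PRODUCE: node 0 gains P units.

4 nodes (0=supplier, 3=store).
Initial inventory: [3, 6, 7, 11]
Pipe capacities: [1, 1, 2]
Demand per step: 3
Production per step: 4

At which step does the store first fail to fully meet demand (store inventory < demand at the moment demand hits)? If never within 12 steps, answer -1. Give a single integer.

Step 1: demand=3,sold=3 ship[2->3]=2 ship[1->2]=1 ship[0->1]=1 prod=4 -> [6 6 6 10]
Step 2: demand=3,sold=3 ship[2->3]=2 ship[1->2]=1 ship[0->1]=1 prod=4 -> [9 6 5 9]
Step 3: demand=3,sold=3 ship[2->3]=2 ship[1->2]=1 ship[0->1]=1 prod=4 -> [12 6 4 8]
Step 4: demand=3,sold=3 ship[2->3]=2 ship[1->2]=1 ship[0->1]=1 prod=4 -> [15 6 3 7]
Step 5: demand=3,sold=3 ship[2->3]=2 ship[1->2]=1 ship[0->1]=1 prod=4 -> [18 6 2 6]
Step 6: demand=3,sold=3 ship[2->3]=2 ship[1->2]=1 ship[0->1]=1 prod=4 -> [21 6 1 5]
Step 7: demand=3,sold=3 ship[2->3]=1 ship[1->2]=1 ship[0->1]=1 prod=4 -> [24 6 1 3]
Step 8: demand=3,sold=3 ship[2->3]=1 ship[1->2]=1 ship[0->1]=1 prod=4 -> [27 6 1 1]
Step 9: demand=3,sold=1 ship[2->3]=1 ship[1->2]=1 ship[0->1]=1 prod=4 -> [30 6 1 1]
Step 10: demand=3,sold=1 ship[2->3]=1 ship[1->2]=1 ship[0->1]=1 prod=4 -> [33 6 1 1]
Step 11: demand=3,sold=1 ship[2->3]=1 ship[1->2]=1 ship[0->1]=1 prod=4 -> [36 6 1 1]
Step 12: demand=3,sold=1 ship[2->3]=1 ship[1->2]=1 ship[0->1]=1 prod=4 -> [39 6 1 1]
First stockout at step 9

9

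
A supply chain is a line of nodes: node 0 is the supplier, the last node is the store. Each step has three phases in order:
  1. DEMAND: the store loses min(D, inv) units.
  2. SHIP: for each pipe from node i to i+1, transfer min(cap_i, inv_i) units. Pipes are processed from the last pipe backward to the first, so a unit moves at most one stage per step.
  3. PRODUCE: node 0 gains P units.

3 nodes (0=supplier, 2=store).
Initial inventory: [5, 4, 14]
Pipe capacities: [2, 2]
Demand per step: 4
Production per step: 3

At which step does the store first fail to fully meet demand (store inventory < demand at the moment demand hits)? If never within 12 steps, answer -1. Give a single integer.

Step 1: demand=4,sold=4 ship[1->2]=2 ship[0->1]=2 prod=3 -> [6 4 12]
Step 2: demand=4,sold=4 ship[1->2]=2 ship[0->1]=2 prod=3 -> [7 4 10]
Step 3: demand=4,sold=4 ship[1->2]=2 ship[0->1]=2 prod=3 -> [8 4 8]
Step 4: demand=4,sold=4 ship[1->2]=2 ship[0->1]=2 prod=3 -> [9 4 6]
Step 5: demand=4,sold=4 ship[1->2]=2 ship[0->1]=2 prod=3 -> [10 4 4]
Step 6: demand=4,sold=4 ship[1->2]=2 ship[0->1]=2 prod=3 -> [11 4 2]
Step 7: demand=4,sold=2 ship[1->2]=2 ship[0->1]=2 prod=3 -> [12 4 2]
Step 8: demand=4,sold=2 ship[1->2]=2 ship[0->1]=2 prod=3 -> [13 4 2]
Step 9: demand=4,sold=2 ship[1->2]=2 ship[0->1]=2 prod=3 -> [14 4 2]
Step 10: demand=4,sold=2 ship[1->2]=2 ship[0->1]=2 prod=3 -> [15 4 2]
Step 11: demand=4,sold=2 ship[1->2]=2 ship[0->1]=2 prod=3 -> [16 4 2]
Step 12: demand=4,sold=2 ship[1->2]=2 ship[0->1]=2 prod=3 -> [17 4 2]
First stockout at step 7

7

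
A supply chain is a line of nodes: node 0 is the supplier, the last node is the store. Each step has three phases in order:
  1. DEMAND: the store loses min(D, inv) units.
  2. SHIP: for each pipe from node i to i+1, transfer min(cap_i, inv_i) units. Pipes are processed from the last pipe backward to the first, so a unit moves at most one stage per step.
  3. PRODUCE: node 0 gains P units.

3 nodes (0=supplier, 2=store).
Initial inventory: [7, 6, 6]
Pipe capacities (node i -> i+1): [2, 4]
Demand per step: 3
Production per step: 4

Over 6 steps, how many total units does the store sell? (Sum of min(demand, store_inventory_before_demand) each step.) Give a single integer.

Step 1: sold=3 (running total=3) -> [9 4 7]
Step 2: sold=3 (running total=6) -> [11 2 8]
Step 3: sold=3 (running total=9) -> [13 2 7]
Step 4: sold=3 (running total=12) -> [15 2 6]
Step 5: sold=3 (running total=15) -> [17 2 5]
Step 6: sold=3 (running total=18) -> [19 2 4]

Answer: 18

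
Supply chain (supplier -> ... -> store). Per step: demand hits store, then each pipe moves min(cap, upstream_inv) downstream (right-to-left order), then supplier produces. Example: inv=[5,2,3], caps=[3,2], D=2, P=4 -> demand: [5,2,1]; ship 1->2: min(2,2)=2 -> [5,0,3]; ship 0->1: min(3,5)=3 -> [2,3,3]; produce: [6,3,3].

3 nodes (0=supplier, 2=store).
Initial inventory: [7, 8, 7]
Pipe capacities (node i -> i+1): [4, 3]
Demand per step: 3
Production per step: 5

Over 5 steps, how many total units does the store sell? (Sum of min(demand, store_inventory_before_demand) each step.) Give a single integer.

Step 1: sold=3 (running total=3) -> [8 9 7]
Step 2: sold=3 (running total=6) -> [9 10 7]
Step 3: sold=3 (running total=9) -> [10 11 7]
Step 4: sold=3 (running total=12) -> [11 12 7]
Step 5: sold=3 (running total=15) -> [12 13 7]

Answer: 15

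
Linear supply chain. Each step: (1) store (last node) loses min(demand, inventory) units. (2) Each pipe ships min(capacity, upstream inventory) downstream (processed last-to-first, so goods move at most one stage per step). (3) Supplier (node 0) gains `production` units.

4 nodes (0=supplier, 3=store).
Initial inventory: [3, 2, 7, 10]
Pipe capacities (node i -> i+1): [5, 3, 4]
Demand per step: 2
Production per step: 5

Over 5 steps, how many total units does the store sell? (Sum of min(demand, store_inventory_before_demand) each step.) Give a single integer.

Step 1: sold=2 (running total=2) -> [5 3 5 12]
Step 2: sold=2 (running total=4) -> [5 5 4 14]
Step 3: sold=2 (running total=6) -> [5 7 3 16]
Step 4: sold=2 (running total=8) -> [5 9 3 17]
Step 5: sold=2 (running total=10) -> [5 11 3 18]

Answer: 10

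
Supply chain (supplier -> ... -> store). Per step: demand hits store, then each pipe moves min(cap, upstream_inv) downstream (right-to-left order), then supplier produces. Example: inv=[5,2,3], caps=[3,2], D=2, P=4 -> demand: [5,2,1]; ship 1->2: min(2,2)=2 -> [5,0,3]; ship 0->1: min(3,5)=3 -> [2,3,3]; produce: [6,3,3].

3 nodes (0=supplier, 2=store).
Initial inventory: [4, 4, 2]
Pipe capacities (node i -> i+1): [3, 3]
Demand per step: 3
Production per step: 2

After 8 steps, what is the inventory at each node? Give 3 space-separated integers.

Step 1: demand=3,sold=2 ship[1->2]=3 ship[0->1]=3 prod=2 -> inv=[3 4 3]
Step 2: demand=3,sold=3 ship[1->2]=3 ship[0->1]=3 prod=2 -> inv=[2 4 3]
Step 3: demand=3,sold=3 ship[1->2]=3 ship[0->1]=2 prod=2 -> inv=[2 3 3]
Step 4: demand=3,sold=3 ship[1->2]=3 ship[0->1]=2 prod=2 -> inv=[2 2 3]
Step 5: demand=3,sold=3 ship[1->2]=2 ship[0->1]=2 prod=2 -> inv=[2 2 2]
Step 6: demand=3,sold=2 ship[1->2]=2 ship[0->1]=2 prod=2 -> inv=[2 2 2]
Step 7: demand=3,sold=2 ship[1->2]=2 ship[0->1]=2 prod=2 -> inv=[2 2 2]
Step 8: demand=3,sold=2 ship[1->2]=2 ship[0->1]=2 prod=2 -> inv=[2 2 2]

2 2 2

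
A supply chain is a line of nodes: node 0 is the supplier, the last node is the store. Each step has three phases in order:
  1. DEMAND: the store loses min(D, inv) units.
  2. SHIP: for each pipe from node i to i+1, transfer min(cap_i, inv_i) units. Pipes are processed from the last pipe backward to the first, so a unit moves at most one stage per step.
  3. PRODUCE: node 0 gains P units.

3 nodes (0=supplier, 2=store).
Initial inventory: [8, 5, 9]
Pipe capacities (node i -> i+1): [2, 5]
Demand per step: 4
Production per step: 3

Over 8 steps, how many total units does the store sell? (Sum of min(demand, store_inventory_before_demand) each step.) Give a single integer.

Answer: 26

Derivation:
Step 1: sold=4 (running total=4) -> [9 2 10]
Step 2: sold=4 (running total=8) -> [10 2 8]
Step 3: sold=4 (running total=12) -> [11 2 6]
Step 4: sold=4 (running total=16) -> [12 2 4]
Step 5: sold=4 (running total=20) -> [13 2 2]
Step 6: sold=2 (running total=22) -> [14 2 2]
Step 7: sold=2 (running total=24) -> [15 2 2]
Step 8: sold=2 (running total=26) -> [16 2 2]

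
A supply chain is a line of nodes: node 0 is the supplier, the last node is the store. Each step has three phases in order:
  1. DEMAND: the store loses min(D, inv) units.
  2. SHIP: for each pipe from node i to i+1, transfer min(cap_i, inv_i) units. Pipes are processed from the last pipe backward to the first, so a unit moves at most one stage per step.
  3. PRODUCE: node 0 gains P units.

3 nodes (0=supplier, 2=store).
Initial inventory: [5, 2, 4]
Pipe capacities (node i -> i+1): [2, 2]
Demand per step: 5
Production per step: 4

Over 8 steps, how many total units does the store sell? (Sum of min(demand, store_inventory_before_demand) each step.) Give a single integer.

Answer: 18

Derivation:
Step 1: sold=4 (running total=4) -> [7 2 2]
Step 2: sold=2 (running total=6) -> [9 2 2]
Step 3: sold=2 (running total=8) -> [11 2 2]
Step 4: sold=2 (running total=10) -> [13 2 2]
Step 5: sold=2 (running total=12) -> [15 2 2]
Step 6: sold=2 (running total=14) -> [17 2 2]
Step 7: sold=2 (running total=16) -> [19 2 2]
Step 8: sold=2 (running total=18) -> [21 2 2]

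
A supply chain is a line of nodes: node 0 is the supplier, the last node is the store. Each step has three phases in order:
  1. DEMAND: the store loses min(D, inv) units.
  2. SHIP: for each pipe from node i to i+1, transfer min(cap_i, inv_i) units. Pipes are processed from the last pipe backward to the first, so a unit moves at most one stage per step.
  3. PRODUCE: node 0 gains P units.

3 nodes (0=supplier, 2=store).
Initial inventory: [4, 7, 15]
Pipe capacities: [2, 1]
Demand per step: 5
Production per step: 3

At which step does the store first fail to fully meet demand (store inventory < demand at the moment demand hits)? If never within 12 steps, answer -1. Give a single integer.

Step 1: demand=5,sold=5 ship[1->2]=1 ship[0->1]=2 prod=3 -> [5 8 11]
Step 2: demand=5,sold=5 ship[1->2]=1 ship[0->1]=2 prod=3 -> [6 9 7]
Step 3: demand=5,sold=5 ship[1->2]=1 ship[0->1]=2 prod=3 -> [7 10 3]
Step 4: demand=5,sold=3 ship[1->2]=1 ship[0->1]=2 prod=3 -> [8 11 1]
Step 5: demand=5,sold=1 ship[1->2]=1 ship[0->1]=2 prod=3 -> [9 12 1]
Step 6: demand=5,sold=1 ship[1->2]=1 ship[0->1]=2 prod=3 -> [10 13 1]
Step 7: demand=5,sold=1 ship[1->2]=1 ship[0->1]=2 prod=3 -> [11 14 1]
Step 8: demand=5,sold=1 ship[1->2]=1 ship[0->1]=2 prod=3 -> [12 15 1]
Step 9: demand=5,sold=1 ship[1->2]=1 ship[0->1]=2 prod=3 -> [13 16 1]
Step 10: demand=5,sold=1 ship[1->2]=1 ship[0->1]=2 prod=3 -> [14 17 1]
Step 11: demand=5,sold=1 ship[1->2]=1 ship[0->1]=2 prod=3 -> [15 18 1]
Step 12: demand=5,sold=1 ship[1->2]=1 ship[0->1]=2 prod=3 -> [16 19 1]
First stockout at step 4

4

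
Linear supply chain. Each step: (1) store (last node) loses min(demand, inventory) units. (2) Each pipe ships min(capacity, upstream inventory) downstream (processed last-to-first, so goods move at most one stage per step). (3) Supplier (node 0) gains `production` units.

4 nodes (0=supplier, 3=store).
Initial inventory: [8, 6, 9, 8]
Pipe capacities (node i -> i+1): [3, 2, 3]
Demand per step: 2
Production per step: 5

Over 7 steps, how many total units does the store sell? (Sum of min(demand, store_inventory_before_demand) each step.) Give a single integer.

Step 1: sold=2 (running total=2) -> [10 7 8 9]
Step 2: sold=2 (running total=4) -> [12 8 7 10]
Step 3: sold=2 (running total=6) -> [14 9 6 11]
Step 4: sold=2 (running total=8) -> [16 10 5 12]
Step 5: sold=2 (running total=10) -> [18 11 4 13]
Step 6: sold=2 (running total=12) -> [20 12 3 14]
Step 7: sold=2 (running total=14) -> [22 13 2 15]

Answer: 14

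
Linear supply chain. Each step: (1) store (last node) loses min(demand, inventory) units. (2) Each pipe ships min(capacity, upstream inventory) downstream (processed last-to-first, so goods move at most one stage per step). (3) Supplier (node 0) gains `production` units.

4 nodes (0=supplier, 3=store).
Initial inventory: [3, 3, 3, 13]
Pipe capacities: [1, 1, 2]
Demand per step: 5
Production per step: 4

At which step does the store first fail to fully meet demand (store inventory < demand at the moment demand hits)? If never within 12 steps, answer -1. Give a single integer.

Step 1: demand=5,sold=5 ship[2->3]=2 ship[1->2]=1 ship[0->1]=1 prod=4 -> [6 3 2 10]
Step 2: demand=5,sold=5 ship[2->3]=2 ship[1->2]=1 ship[0->1]=1 prod=4 -> [9 3 1 7]
Step 3: demand=5,sold=5 ship[2->3]=1 ship[1->2]=1 ship[0->1]=1 prod=4 -> [12 3 1 3]
Step 4: demand=5,sold=3 ship[2->3]=1 ship[1->2]=1 ship[0->1]=1 prod=4 -> [15 3 1 1]
Step 5: demand=5,sold=1 ship[2->3]=1 ship[1->2]=1 ship[0->1]=1 prod=4 -> [18 3 1 1]
Step 6: demand=5,sold=1 ship[2->3]=1 ship[1->2]=1 ship[0->1]=1 prod=4 -> [21 3 1 1]
Step 7: demand=5,sold=1 ship[2->3]=1 ship[1->2]=1 ship[0->1]=1 prod=4 -> [24 3 1 1]
Step 8: demand=5,sold=1 ship[2->3]=1 ship[1->2]=1 ship[0->1]=1 prod=4 -> [27 3 1 1]
Step 9: demand=5,sold=1 ship[2->3]=1 ship[1->2]=1 ship[0->1]=1 prod=4 -> [30 3 1 1]
Step 10: demand=5,sold=1 ship[2->3]=1 ship[1->2]=1 ship[0->1]=1 prod=4 -> [33 3 1 1]
Step 11: demand=5,sold=1 ship[2->3]=1 ship[1->2]=1 ship[0->1]=1 prod=4 -> [36 3 1 1]
Step 12: demand=5,sold=1 ship[2->3]=1 ship[1->2]=1 ship[0->1]=1 prod=4 -> [39 3 1 1]
First stockout at step 4

4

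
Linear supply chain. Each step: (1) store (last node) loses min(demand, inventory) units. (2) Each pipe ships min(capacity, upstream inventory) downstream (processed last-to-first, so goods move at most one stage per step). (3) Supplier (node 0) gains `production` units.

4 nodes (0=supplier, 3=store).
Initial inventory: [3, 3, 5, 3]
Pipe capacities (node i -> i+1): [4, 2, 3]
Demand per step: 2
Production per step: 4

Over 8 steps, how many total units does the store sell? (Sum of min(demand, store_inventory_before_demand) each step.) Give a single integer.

Step 1: sold=2 (running total=2) -> [4 4 4 4]
Step 2: sold=2 (running total=4) -> [4 6 3 5]
Step 3: sold=2 (running total=6) -> [4 8 2 6]
Step 4: sold=2 (running total=8) -> [4 10 2 6]
Step 5: sold=2 (running total=10) -> [4 12 2 6]
Step 6: sold=2 (running total=12) -> [4 14 2 6]
Step 7: sold=2 (running total=14) -> [4 16 2 6]
Step 8: sold=2 (running total=16) -> [4 18 2 6]

Answer: 16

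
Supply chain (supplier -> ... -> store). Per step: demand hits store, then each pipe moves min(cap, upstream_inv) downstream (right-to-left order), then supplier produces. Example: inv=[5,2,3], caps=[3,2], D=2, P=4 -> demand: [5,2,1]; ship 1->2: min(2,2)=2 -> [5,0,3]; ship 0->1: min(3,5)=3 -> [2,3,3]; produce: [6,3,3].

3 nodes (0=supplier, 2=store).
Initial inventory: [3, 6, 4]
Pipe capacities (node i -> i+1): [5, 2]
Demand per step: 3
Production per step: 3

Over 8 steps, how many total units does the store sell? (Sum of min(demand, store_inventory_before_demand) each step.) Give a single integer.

Step 1: sold=3 (running total=3) -> [3 7 3]
Step 2: sold=3 (running total=6) -> [3 8 2]
Step 3: sold=2 (running total=8) -> [3 9 2]
Step 4: sold=2 (running total=10) -> [3 10 2]
Step 5: sold=2 (running total=12) -> [3 11 2]
Step 6: sold=2 (running total=14) -> [3 12 2]
Step 7: sold=2 (running total=16) -> [3 13 2]
Step 8: sold=2 (running total=18) -> [3 14 2]

Answer: 18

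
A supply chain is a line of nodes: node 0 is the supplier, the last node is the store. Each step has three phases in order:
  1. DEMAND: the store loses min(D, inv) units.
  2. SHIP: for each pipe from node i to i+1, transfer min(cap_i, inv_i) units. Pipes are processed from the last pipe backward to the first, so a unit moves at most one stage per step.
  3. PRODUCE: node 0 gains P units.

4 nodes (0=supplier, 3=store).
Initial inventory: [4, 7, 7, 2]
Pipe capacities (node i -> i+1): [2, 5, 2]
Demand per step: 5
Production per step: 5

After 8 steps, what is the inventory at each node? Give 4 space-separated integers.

Step 1: demand=5,sold=2 ship[2->3]=2 ship[1->2]=5 ship[0->1]=2 prod=5 -> inv=[7 4 10 2]
Step 2: demand=5,sold=2 ship[2->3]=2 ship[1->2]=4 ship[0->1]=2 prod=5 -> inv=[10 2 12 2]
Step 3: demand=5,sold=2 ship[2->3]=2 ship[1->2]=2 ship[0->1]=2 prod=5 -> inv=[13 2 12 2]
Step 4: demand=5,sold=2 ship[2->3]=2 ship[1->2]=2 ship[0->1]=2 prod=5 -> inv=[16 2 12 2]
Step 5: demand=5,sold=2 ship[2->3]=2 ship[1->2]=2 ship[0->1]=2 prod=5 -> inv=[19 2 12 2]
Step 6: demand=5,sold=2 ship[2->3]=2 ship[1->2]=2 ship[0->1]=2 prod=5 -> inv=[22 2 12 2]
Step 7: demand=5,sold=2 ship[2->3]=2 ship[1->2]=2 ship[0->1]=2 prod=5 -> inv=[25 2 12 2]
Step 8: demand=5,sold=2 ship[2->3]=2 ship[1->2]=2 ship[0->1]=2 prod=5 -> inv=[28 2 12 2]

28 2 12 2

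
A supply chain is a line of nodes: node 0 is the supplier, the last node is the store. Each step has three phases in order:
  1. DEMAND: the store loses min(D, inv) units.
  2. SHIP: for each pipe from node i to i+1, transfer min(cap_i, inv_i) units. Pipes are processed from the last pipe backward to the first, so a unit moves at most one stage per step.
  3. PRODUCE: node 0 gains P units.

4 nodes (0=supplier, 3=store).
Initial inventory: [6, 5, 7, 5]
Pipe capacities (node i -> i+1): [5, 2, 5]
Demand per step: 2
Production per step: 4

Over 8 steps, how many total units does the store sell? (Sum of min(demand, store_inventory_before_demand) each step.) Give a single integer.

Answer: 16

Derivation:
Step 1: sold=2 (running total=2) -> [5 8 4 8]
Step 2: sold=2 (running total=4) -> [4 11 2 10]
Step 3: sold=2 (running total=6) -> [4 13 2 10]
Step 4: sold=2 (running total=8) -> [4 15 2 10]
Step 5: sold=2 (running total=10) -> [4 17 2 10]
Step 6: sold=2 (running total=12) -> [4 19 2 10]
Step 7: sold=2 (running total=14) -> [4 21 2 10]
Step 8: sold=2 (running total=16) -> [4 23 2 10]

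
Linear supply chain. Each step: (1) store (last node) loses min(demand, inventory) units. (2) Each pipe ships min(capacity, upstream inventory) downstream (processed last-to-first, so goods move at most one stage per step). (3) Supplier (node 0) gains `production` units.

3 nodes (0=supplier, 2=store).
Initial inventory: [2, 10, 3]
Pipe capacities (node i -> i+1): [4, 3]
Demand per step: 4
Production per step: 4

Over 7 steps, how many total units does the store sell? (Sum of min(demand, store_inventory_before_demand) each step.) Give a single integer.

Answer: 21

Derivation:
Step 1: sold=3 (running total=3) -> [4 9 3]
Step 2: sold=3 (running total=6) -> [4 10 3]
Step 3: sold=3 (running total=9) -> [4 11 3]
Step 4: sold=3 (running total=12) -> [4 12 3]
Step 5: sold=3 (running total=15) -> [4 13 3]
Step 6: sold=3 (running total=18) -> [4 14 3]
Step 7: sold=3 (running total=21) -> [4 15 3]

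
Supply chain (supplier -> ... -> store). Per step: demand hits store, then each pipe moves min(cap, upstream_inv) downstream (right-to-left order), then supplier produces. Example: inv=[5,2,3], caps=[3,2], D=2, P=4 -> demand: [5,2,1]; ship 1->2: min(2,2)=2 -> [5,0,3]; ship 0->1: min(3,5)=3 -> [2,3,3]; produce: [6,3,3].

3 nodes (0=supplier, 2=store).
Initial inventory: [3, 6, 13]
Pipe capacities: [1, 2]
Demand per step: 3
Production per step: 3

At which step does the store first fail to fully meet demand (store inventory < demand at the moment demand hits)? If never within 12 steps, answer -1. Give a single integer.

Step 1: demand=3,sold=3 ship[1->2]=2 ship[0->1]=1 prod=3 -> [5 5 12]
Step 2: demand=3,sold=3 ship[1->2]=2 ship[0->1]=1 prod=3 -> [7 4 11]
Step 3: demand=3,sold=3 ship[1->2]=2 ship[0->1]=1 prod=3 -> [9 3 10]
Step 4: demand=3,sold=3 ship[1->2]=2 ship[0->1]=1 prod=3 -> [11 2 9]
Step 5: demand=3,sold=3 ship[1->2]=2 ship[0->1]=1 prod=3 -> [13 1 8]
Step 6: demand=3,sold=3 ship[1->2]=1 ship[0->1]=1 prod=3 -> [15 1 6]
Step 7: demand=3,sold=3 ship[1->2]=1 ship[0->1]=1 prod=3 -> [17 1 4]
Step 8: demand=3,sold=3 ship[1->2]=1 ship[0->1]=1 prod=3 -> [19 1 2]
Step 9: demand=3,sold=2 ship[1->2]=1 ship[0->1]=1 prod=3 -> [21 1 1]
Step 10: demand=3,sold=1 ship[1->2]=1 ship[0->1]=1 prod=3 -> [23 1 1]
Step 11: demand=3,sold=1 ship[1->2]=1 ship[0->1]=1 prod=3 -> [25 1 1]
Step 12: demand=3,sold=1 ship[1->2]=1 ship[0->1]=1 prod=3 -> [27 1 1]
First stockout at step 9

9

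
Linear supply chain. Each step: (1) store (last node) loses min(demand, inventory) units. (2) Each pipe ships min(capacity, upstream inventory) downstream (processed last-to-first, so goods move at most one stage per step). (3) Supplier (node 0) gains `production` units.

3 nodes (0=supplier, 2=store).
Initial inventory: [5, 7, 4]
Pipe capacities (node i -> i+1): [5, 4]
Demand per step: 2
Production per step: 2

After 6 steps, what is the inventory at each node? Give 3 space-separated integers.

Step 1: demand=2,sold=2 ship[1->2]=4 ship[0->1]=5 prod=2 -> inv=[2 8 6]
Step 2: demand=2,sold=2 ship[1->2]=4 ship[0->1]=2 prod=2 -> inv=[2 6 8]
Step 3: demand=2,sold=2 ship[1->2]=4 ship[0->1]=2 prod=2 -> inv=[2 4 10]
Step 4: demand=2,sold=2 ship[1->2]=4 ship[0->1]=2 prod=2 -> inv=[2 2 12]
Step 5: demand=2,sold=2 ship[1->2]=2 ship[0->1]=2 prod=2 -> inv=[2 2 12]
Step 6: demand=2,sold=2 ship[1->2]=2 ship[0->1]=2 prod=2 -> inv=[2 2 12]

2 2 12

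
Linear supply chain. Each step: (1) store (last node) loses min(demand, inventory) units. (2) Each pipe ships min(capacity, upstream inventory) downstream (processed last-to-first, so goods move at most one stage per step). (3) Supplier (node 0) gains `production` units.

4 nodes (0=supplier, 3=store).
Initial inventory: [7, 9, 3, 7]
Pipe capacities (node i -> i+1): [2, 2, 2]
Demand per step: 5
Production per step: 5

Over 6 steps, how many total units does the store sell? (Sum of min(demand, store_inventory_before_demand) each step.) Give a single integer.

Answer: 17

Derivation:
Step 1: sold=5 (running total=5) -> [10 9 3 4]
Step 2: sold=4 (running total=9) -> [13 9 3 2]
Step 3: sold=2 (running total=11) -> [16 9 3 2]
Step 4: sold=2 (running total=13) -> [19 9 3 2]
Step 5: sold=2 (running total=15) -> [22 9 3 2]
Step 6: sold=2 (running total=17) -> [25 9 3 2]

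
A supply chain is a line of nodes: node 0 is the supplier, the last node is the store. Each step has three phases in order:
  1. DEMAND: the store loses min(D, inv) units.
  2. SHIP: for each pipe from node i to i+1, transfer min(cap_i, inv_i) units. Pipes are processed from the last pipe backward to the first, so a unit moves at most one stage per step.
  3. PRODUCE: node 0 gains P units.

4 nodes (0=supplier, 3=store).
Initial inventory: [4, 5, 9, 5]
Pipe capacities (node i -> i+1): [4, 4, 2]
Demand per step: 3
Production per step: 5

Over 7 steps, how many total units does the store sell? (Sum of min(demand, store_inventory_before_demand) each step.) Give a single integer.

Answer: 17

Derivation:
Step 1: sold=3 (running total=3) -> [5 5 11 4]
Step 2: sold=3 (running total=6) -> [6 5 13 3]
Step 3: sold=3 (running total=9) -> [7 5 15 2]
Step 4: sold=2 (running total=11) -> [8 5 17 2]
Step 5: sold=2 (running total=13) -> [9 5 19 2]
Step 6: sold=2 (running total=15) -> [10 5 21 2]
Step 7: sold=2 (running total=17) -> [11 5 23 2]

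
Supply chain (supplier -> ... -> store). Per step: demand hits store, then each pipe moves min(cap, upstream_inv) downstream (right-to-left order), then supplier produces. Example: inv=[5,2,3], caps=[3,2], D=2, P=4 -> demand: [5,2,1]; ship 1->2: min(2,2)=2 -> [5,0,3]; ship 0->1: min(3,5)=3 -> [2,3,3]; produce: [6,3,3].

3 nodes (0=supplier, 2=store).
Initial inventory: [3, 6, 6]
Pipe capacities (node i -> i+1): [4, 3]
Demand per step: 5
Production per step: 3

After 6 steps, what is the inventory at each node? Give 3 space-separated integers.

Step 1: demand=5,sold=5 ship[1->2]=3 ship[0->1]=3 prod=3 -> inv=[3 6 4]
Step 2: demand=5,sold=4 ship[1->2]=3 ship[0->1]=3 prod=3 -> inv=[3 6 3]
Step 3: demand=5,sold=3 ship[1->2]=3 ship[0->1]=3 prod=3 -> inv=[3 6 3]
Step 4: demand=5,sold=3 ship[1->2]=3 ship[0->1]=3 prod=3 -> inv=[3 6 3]
Step 5: demand=5,sold=3 ship[1->2]=3 ship[0->1]=3 prod=3 -> inv=[3 6 3]
Step 6: demand=5,sold=3 ship[1->2]=3 ship[0->1]=3 prod=3 -> inv=[3 6 3]

3 6 3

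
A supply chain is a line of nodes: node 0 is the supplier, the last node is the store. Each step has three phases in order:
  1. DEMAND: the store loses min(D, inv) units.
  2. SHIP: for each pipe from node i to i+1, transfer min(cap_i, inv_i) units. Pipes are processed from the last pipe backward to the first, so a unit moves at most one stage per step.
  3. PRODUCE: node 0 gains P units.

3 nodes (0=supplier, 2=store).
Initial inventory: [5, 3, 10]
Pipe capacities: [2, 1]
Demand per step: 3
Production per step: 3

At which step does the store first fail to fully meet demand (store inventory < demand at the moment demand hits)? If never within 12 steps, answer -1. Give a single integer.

Step 1: demand=3,sold=3 ship[1->2]=1 ship[0->1]=2 prod=3 -> [6 4 8]
Step 2: demand=3,sold=3 ship[1->2]=1 ship[0->1]=2 prod=3 -> [7 5 6]
Step 3: demand=3,sold=3 ship[1->2]=1 ship[0->1]=2 prod=3 -> [8 6 4]
Step 4: demand=3,sold=3 ship[1->2]=1 ship[0->1]=2 prod=3 -> [9 7 2]
Step 5: demand=3,sold=2 ship[1->2]=1 ship[0->1]=2 prod=3 -> [10 8 1]
Step 6: demand=3,sold=1 ship[1->2]=1 ship[0->1]=2 prod=3 -> [11 9 1]
Step 7: demand=3,sold=1 ship[1->2]=1 ship[0->1]=2 prod=3 -> [12 10 1]
Step 8: demand=3,sold=1 ship[1->2]=1 ship[0->1]=2 prod=3 -> [13 11 1]
Step 9: demand=3,sold=1 ship[1->2]=1 ship[0->1]=2 prod=3 -> [14 12 1]
Step 10: demand=3,sold=1 ship[1->2]=1 ship[0->1]=2 prod=3 -> [15 13 1]
Step 11: demand=3,sold=1 ship[1->2]=1 ship[0->1]=2 prod=3 -> [16 14 1]
Step 12: demand=3,sold=1 ship[1->2]=1 ship[0->1]=2 prod=3 -> [17 15 1]
First stockout at step 5

5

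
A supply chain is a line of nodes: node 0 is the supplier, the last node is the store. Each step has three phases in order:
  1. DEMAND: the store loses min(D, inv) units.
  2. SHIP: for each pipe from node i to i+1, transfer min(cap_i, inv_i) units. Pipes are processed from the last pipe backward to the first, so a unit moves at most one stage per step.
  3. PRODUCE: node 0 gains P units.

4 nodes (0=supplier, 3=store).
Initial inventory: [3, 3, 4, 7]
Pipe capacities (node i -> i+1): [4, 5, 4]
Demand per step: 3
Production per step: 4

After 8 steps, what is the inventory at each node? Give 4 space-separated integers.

Step 1: demand=3,sold=3 ship[2->3]=4 ship[1->2]=3 ship[0->1]=3 prod=4 -> inv=[4 3 3 8]
Step 2: demand=3,sold=3 ship[2->3]=3 ship[1->2]=3 ship[0->1]=4 prod=4 -> inv=[4 4 3 8]
Step 3: demand=3,sold=3 ship[2->3]=3 ship[1->2]=4 ship[0->1]=4 prod=4 -> inv=[4 4 4 8]
Step 4: demand=3,sold=3 ship[2->3]=4 ship[1->2]=4 ship[0->1]=4 prod=4 -> inv=[4 4 4 9]
Step 5: demand=3,sold=3 ship[2->3]=4 ship[1->2]=4 ship[0->1]=4 prod=4 -> inv=[4 4 4 10]
Step 6: demand=3,sold=3 ship[2->3]=4 ship[1->2]=4 ship[0->1]=4 prod=4 -> inv=[4 4 4 11]
Step 7: demand=3,sold=3 ship[2->3]=4 ship[1->2]=4 ship[0->1]=4 prod=4 -> inv=[4 4 4 12]
Step 8: demand=3,sold=3 ship[2->3]=4 ship[1->2]=4 ship[0->1]=4 prod=4 -> inv=[4 4 4 13]

4 4 4 13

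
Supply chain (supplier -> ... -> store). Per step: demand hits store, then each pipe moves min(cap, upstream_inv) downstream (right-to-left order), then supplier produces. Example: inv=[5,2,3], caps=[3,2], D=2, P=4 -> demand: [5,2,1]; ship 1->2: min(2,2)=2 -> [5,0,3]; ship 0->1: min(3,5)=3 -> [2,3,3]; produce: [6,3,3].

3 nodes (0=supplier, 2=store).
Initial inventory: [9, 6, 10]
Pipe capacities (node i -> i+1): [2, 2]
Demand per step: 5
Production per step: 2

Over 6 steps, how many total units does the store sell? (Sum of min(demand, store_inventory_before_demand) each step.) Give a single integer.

Step 1: sold=5 (running total=5) -> [9 6 7]
Step 2: sold=5 (running total=10) -> [9 6 4]
Step 3: sold=4 (running total=14) -> [9 6 2]
Step 4: sold=2 (running total=16) -> [9 6 2]
Step 5: sold=2 (running total=18) -> [9 6 2]
Step 6: sold=2 (running total=20) -> [9 6 2]

Answer: 20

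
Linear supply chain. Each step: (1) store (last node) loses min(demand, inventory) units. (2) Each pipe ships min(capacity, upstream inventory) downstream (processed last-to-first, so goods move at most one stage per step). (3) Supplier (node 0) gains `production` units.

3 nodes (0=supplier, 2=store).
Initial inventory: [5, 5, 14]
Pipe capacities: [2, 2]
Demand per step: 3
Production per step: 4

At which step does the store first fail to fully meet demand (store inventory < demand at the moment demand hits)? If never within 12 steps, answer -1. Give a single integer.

Step 1: demand=3,sold=3 ship[1->2]=2 ship[0->1]=2 prod=4 -> [7 5 13]
Step 2: demand=3,sold=3 ship[1->2]=2 ship[0->1]=2 prod=4 -> [9 5 12]
Step 3: demand=3,sold=3 ship[1->2]=2 ship[0->1]=2 prod=4 -> [11 5 11]
Step 4: demand=3,sold=3 ship[1->2]=2 ship[0->1]=2 prod=4 -> [13 5 10]
Step 5: demand=3,sold=3 ship[1->2]=2 ship[0->1]=2 prod=4 -> [15 5 9]
Step 6: demand=3,sold=3 ship[1->2]=2 ship[0->1]=2 prod=4 -> [17 5 8]
Step 7: demand=3,sold=3 ship[1->2]=2 ship[0->1]=2 prod=4 -> [19 5 7]
Step 8: demand=3,sold=3 ship[1->2]=2 ship[0->1]=2 prod=4 -> [21 5 6]
Step 9: demand=3,sold=3 ship[1->2]=2 ship[0->1]=2 prod=4 -> [23 5 5]
Step 10: demand=3,sold=3 ship[1->2]=2 ship[0->1]=2 prod=4 -> [25 5 4]
Step 11: demand=3,sold=3 ship[1->2]=2 ship[0->1]=2 prod=4 -> [27 5 3]
Step 12: demand=3,sold=3 ship[1->2]=2 ship[0->1]=2 prod=4 -> [29 5 2]
No stockout in 12 steps

-1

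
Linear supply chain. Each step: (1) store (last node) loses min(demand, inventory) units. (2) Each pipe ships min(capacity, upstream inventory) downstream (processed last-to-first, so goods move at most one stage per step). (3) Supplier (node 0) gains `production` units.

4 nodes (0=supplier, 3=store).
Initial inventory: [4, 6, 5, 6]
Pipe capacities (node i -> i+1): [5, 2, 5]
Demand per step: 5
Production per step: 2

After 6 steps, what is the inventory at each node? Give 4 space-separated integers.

Step 1: demand=5,sold=5 ship[2->3]=5 ship[1->2]=2 ship[0->1]=4 prod=2 -> inv=[2 8 2 6]
Step 2: demand=5,sold=5 ship[2->3]=2 ship[1->2]=2 ship[0->1]=2 prod=2 -> inv=[2 8 2 3]
Step 3: demand=5,sold=3 ship[2->3]=2 ship[1->2]=2 ship[0->1]=2 prod=2 -> inv=[2 8 2 2]
Step 4: demand=5,sold=2 ship[2->3]=2 ship[1->2]=2 ship[0->1]=2 prod=2 -> inv=[2 8 2 2]
Step 5: demand=5,sold=2 ship[2->3]=2 ship[1->2]=2 ship[0->1]=2 prod=2 -> inv=[2 8 2 2]
Step 6: demand=5,sold=2 ship[2->3]=2 ship[1->2]=2 ship[0->1]=2 prod=2 -> inv=[2 8 2 2]

2 8 2 2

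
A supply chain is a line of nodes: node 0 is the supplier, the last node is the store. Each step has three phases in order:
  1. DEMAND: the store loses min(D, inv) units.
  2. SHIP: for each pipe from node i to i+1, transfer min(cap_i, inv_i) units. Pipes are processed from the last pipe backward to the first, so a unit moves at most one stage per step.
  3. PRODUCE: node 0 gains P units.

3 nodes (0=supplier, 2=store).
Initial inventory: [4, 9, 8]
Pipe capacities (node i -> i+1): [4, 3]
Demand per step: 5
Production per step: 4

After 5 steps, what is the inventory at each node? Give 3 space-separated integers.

Step 1: demand=5,sold=5 ship[1->2]=3 ship[0->1]=4 prod=4 -> inv=[4 10 6]
Step 2: demand=5,sold=5 ship[1->2]=3 ship[0->1]=4 prod=4 -> inv=[4 11 4]
Step 3: demand=5,sold=4 ship[1->2]=3 ship[0->1]=4 prod=4 -> inv=[4 12 3]
Step 4: demand=5,sold=3 ship[1->2]=3 ship[0->1]=4 prod=4 -> inv=[4 13 3]
Step 5: demand=5,sold=3 ship[1->2]=3 ship[0->1]=4 prod=4 -> inv=[4 14 3]

4 14 3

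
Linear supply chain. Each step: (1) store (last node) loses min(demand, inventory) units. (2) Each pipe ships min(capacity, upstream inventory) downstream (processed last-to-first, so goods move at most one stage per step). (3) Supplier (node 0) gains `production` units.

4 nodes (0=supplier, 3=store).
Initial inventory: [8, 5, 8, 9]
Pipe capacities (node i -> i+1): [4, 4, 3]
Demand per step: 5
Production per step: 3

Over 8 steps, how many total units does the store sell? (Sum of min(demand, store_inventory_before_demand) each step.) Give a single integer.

Step 1: sold=5 (running total=5) -> [7 5 9 7]
Step 2: sold=5 (running total=10) -> [6 5 10 5]
Step 3: sold=5 (running total=15) -> [5 5 11 3]
Step 4: sold=3 (running total=18) -> [4 5 12 3]
Step 5: sold=3 (running total=21) -> [3 5 13 3]
Step 6: sold=3 (running total=24) -> [3 4 14 3]
Step 7: sold=3 (running total=27) -> [3 3 15 3]
Step 8: sold=3 (running total=30) -> [3 3 15 3]

Answer: 30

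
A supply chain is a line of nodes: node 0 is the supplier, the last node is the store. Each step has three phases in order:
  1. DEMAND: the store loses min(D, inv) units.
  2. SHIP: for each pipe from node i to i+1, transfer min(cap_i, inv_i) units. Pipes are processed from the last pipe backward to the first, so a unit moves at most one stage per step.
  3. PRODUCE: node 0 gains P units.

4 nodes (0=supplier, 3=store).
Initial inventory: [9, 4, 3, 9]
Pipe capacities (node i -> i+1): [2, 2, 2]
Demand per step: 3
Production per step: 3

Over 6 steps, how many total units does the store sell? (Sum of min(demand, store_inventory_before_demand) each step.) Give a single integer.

Answer: 18

Derivation:
Step 1: sold=3 (running total=3) -> [10 4 3 8]
Step 2: sold=3 (running total=6) -> [11 4 3 7]
Step 3: sold=3 (running total=9) -> [12 4 3 6]
Step 4: sold=3 (running total=12) -> [13 4 3 5]
Step 5: sold=3 (running total=15) -> [14 4 3 4]
Step 6: sold=3 (running total=18) -> [15 4 3 3]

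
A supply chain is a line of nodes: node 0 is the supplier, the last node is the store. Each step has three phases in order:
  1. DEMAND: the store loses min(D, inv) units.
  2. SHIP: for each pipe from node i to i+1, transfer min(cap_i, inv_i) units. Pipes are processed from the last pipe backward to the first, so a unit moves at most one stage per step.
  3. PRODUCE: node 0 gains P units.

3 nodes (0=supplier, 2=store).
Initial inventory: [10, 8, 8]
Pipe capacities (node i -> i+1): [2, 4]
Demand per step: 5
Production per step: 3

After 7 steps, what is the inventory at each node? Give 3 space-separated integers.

Step 1: demand=5,sold=5 ship[1->2]=4 ship[0->1]=2 prod=3 -> inv=[11 6 7]
Step 2: demand=5,sold=5 ship[1->2]=4 ship[0->1]=2 prod=3 -> inv=[12 4 6]
Step 3: demand=5,sold=5 ship[1->2]=4 ship[0->1]=2 prod=3 -> inv=[13 2 5]
Step 4: demand=5,sold=5 ship[1->2]=2 ship[0->1]=2 prod=3 -> inv=[14 2 2]
Step 5: demand=5,sold=2 ship[1->2]=2 ship[0->1]=2 prod=3 -> inv=[15 2 2]
Step 6: demand=5,sold=2 ship[1->2]=2 ship[0->1]=2 prod=3 -> inv=[16 2 2]
Step 7: demand=5,sold=2 ship[1->2]=2 ship[0->1]=2 prod=3 -> inv=[17 2 2]

17 2 2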